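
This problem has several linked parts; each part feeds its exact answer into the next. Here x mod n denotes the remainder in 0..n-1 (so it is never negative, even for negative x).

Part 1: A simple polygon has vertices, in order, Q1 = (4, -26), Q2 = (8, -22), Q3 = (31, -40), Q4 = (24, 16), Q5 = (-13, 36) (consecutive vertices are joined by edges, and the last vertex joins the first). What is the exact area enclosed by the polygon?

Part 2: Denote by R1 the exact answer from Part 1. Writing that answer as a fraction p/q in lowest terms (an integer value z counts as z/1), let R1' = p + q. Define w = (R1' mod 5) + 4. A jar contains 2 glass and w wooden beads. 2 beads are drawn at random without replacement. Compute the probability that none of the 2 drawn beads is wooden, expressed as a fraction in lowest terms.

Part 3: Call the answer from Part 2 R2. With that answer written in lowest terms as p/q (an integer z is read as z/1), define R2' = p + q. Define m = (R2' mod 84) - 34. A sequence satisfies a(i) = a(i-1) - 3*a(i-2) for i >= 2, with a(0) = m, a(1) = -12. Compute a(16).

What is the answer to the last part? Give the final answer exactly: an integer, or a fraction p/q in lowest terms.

-53922

Part 1: cross terms: (4*-22 - 8*-26)=120, (8*-40 - 31*-22)=362, (31*16 - 24*-40)=1456, (24*36 - -13*16)=1072, (-13*-26 - 4*36)=194; twice the area = |3204| = 3204; area = 1602; answer 1602
Part 2: R1 = 1602; threaded value p + q = 1603; w = 7; total draws C(9,2) = 36; favorable C(2,2) = 1; P = 1/36; answer 1/36
Part 3: R2 = 1/36; threaded value p + q = 37; m = 3; a(2) = 1*(-12) - 3*(3) = -21; iterating: a(2)=-21, a(3)=15, a(4)=78, a(5)=33, a(6)=-201, a(7)=-300, a(8)=303, a(9)=1203, a(10)=294, a(11)=-3315, a(12)=-4197, a(13)=5748, a(14)=18339, a(15)=1095, a(16)=-53922; answer -53922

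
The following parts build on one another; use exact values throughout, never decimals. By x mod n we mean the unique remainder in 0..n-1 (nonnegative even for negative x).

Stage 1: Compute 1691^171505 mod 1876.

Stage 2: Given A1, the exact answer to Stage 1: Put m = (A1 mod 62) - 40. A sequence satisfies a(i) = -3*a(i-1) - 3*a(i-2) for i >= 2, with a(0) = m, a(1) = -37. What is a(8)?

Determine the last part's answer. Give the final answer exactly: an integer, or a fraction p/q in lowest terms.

Stage 1: squarings mod 1876: 1691^1=1691, 1691^2=457, 1691^4=613, 1691^8=569, 1691^16=1089, 1691^32=289, 1691^64=977, 1691^128=1521, 1691^256=333, 1691^512=205, 1691^1024=753, 1691^2048=457, 1691^4096=613, 1691^8192=569, 1691^16384=1089, 1691^32768=289, 1691^65536=977, 1691^131072=1521; 1691^171505 = 1691^1 * 1691^16 * 1691^32 * 1691^64 * 1691^128 * 1691^256 * 1691^1024 * 1691^2048 * 1691^4096 * 1691^32768 * 1691^131072 = 1551 (mod 1876); answer 1551
Stage 2: A1 = 1551; m = -39; a(2) = -3*(-37) - 3*(-39) = 228; iterating: a(2)=228, a(3)=-573, a(4)=1035, a(5)=-1386, a(6)=1053, a(7)=999, a(8)=-6156; answer -6156

-6156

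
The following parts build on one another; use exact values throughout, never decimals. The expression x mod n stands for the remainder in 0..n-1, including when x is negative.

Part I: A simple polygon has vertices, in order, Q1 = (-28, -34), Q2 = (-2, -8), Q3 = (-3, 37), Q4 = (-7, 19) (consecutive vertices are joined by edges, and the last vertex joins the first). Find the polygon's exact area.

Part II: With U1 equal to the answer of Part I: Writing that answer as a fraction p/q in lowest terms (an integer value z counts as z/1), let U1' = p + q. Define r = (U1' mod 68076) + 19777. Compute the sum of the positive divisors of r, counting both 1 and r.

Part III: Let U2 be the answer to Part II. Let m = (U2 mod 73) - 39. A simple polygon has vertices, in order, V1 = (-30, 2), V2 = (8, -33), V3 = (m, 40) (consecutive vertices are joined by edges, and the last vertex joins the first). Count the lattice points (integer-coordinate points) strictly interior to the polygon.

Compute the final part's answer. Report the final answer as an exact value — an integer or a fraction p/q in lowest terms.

1421

Part I: cross terms: (-28*-8 - -2*-34)=156, (-2*37 - -3*-8)=-98, (-3*19 - -7*37)=202, (-7*-34 - -28*19)=770; twice the area = |1030| = 1030; area = 515; answer 515
Part II: U1 = 515; threaded value p + q = 516; r = 20293; 20293 = 7 * 13 * 223; sigma = (1 + 7) * (1 + 13) * (1 + 223) = 8 * 14 * 224 = 25088; answer 25088
Part III: U2 = 25088; m = 10; cross terms: (-30*-33 - 8*2)=974, (8*40 - 10*-33)=650, (10*2 - -30*40)=1220; twice the area = |2844| = 2844; area = 1422; boundary points = 1 + 1 + 2 = 4; strictly interior points = area - boundary/2 + 1 = 1421; answer 1421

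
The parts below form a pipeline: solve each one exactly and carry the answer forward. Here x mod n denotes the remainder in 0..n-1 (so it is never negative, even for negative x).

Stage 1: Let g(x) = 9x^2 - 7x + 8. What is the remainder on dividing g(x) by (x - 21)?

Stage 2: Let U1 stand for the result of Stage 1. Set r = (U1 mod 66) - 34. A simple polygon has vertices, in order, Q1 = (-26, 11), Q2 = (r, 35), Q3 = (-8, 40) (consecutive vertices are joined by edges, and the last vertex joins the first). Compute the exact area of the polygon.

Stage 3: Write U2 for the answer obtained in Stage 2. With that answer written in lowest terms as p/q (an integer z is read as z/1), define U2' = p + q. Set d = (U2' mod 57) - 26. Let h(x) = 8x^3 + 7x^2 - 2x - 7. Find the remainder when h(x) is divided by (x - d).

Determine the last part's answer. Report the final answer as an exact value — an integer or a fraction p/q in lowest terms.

-2394

Stage 1: remainder = value at the root: 9*(21)^2 - 7*(21)^1 + 8 = (3969) + (-147) + (8) = 3830; answer 3830
Stage 2: U1 = 3830; r = -32; cross terms: (-26*35 - -32*11)=-558, (-32*40 - -8*35)=-1000, (-8*11 - -26*40)=952; twice the area = |-606| = 606; area = 303; answer 303
Stage 3: U2 = 303; threaded value p + q = 304; d = -7; remainder = value at the root: 8*(-7)^3 + 7*(-7)^2 - 2*(-7)^1 - 7 = (-2744) + (343) + (14) + (-7) = -2394; answer -2394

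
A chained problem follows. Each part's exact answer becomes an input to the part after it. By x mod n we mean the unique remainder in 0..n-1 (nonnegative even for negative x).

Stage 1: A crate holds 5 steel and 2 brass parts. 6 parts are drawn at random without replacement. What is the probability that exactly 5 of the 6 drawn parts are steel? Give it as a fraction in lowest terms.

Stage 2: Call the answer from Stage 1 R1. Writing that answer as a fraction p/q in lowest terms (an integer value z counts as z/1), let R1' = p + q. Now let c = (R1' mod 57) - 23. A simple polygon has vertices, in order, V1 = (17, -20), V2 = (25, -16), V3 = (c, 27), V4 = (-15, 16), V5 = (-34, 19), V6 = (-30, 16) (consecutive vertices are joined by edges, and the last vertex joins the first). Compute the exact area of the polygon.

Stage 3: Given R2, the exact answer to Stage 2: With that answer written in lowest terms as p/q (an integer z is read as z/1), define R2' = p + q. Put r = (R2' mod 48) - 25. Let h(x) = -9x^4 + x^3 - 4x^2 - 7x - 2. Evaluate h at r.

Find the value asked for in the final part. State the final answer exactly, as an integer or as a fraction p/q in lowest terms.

-89472

Stage 1: total draws C(7,6) = 7; favorable C(5,5)*C(2,1) = 2; P = 2/7; answer 2/7
Stage 2: R1 = 2/7; threaded value p + q = 9; c = -14; cross terms: (17*-16 - 25*-20)=228, (25*27 - -14*-16)=451, (-14*16 - -15*27)=181, (-15*19 - -34*16)=259, (-34*16 - -30*19)=26, (-30*-20 - 17*16)=328; twice the area = |1473| = 1473; area = 1473/2; answer 1473/2
Stage 3: R2 = 1473/2; threaded value p + q = 1475; r = 10; -9*(10)^4 + 1*(10)^3 - 4*(10)^2 - 7*(10)^1 - 2 = (-90000) + (1000) + (-400) + (-70) + (-2) = -89472; answer -89472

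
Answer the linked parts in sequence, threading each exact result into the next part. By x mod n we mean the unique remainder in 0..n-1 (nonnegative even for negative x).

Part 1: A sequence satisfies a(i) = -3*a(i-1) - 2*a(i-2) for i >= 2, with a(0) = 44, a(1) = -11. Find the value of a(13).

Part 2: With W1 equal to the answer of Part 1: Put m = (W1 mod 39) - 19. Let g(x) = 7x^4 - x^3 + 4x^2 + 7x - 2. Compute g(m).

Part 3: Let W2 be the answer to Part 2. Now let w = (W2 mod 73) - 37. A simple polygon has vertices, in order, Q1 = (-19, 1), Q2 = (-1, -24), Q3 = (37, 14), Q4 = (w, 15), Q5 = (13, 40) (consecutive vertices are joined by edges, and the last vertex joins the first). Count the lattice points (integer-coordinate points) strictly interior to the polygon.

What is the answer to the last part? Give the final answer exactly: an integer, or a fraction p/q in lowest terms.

1134

Part 1: a(2) = -3*(-11) - 2*(44) = -55; iterating: a(2)=-55, a(3)=187, a(4)=-451, a(5)=979, a(6)=-2035, a(7)=4147, a(8)=-8371, a(9)=16819, a(10)=-33715, a(11)=67507, a(12)=-135091, a(13)=270259; answer 270259
Part 2: W1 = 270259; m = 9; 7*(9)^4 - 1*(9)^3 + 4*(9)^2 + 7*(9)^1 - 2 = (45927) + (-729) + (324) + (63) + (-2) = 45583; answer 45583
Part 3: W2 = 45583; w = -6; cross terms: (-19*-24 - -1*1)=457, (-1*14 - 37*-24)=874, (37*15 - -6*14)=639, (-6*40 - 13*15)=-435, (13*1 - -19*40)=773; twice the area = |2308| = 2308; area = 1154; boundary points = 1 + 38 + 1 + 1 + 1 = 42; strictly interior points = area - boundary/2 + 1 = 1134; answer 1134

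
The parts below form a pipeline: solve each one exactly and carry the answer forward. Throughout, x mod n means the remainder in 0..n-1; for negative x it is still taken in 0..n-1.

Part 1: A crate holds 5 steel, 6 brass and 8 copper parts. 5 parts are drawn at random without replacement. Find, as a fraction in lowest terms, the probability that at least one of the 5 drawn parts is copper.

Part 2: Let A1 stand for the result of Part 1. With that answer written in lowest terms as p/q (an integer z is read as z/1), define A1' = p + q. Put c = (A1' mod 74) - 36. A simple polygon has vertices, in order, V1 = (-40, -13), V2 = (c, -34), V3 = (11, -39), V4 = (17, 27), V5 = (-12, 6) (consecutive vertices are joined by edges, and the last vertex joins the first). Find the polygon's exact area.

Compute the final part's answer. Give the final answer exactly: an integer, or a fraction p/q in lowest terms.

1901

Part 1: total draws C(19,5) = 11628; complement C(11,5) = 462; favorable 11628 - 462 = 11166; P = 1861/1938; answer 1861/1938
Part 2: A1 = 1861/1938; threaded value p + q = 3799; c = -11; cross terms: (-40*-34 - -11*-13)=1217, (-11*-39 - 11*-34)=803, (11*27 - 17*-39)=960, (17*6 - -12*27)=426, (-12*-13 - -40*6)=396; twice the area = |3802| = 3802; area = 1901; answer 1901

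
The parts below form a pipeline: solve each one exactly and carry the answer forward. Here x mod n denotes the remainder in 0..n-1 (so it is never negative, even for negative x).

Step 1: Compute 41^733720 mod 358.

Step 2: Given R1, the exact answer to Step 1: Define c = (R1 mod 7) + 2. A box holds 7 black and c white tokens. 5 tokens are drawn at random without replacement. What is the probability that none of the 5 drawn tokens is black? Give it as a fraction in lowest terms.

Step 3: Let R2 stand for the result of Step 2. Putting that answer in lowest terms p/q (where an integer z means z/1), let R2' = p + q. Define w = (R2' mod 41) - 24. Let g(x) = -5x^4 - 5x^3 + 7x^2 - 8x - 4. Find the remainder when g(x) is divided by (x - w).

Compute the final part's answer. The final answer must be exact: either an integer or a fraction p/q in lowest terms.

Step 1: squarings mod 358: 41^1=41, 41^2=249, 41^4=67, 41^8=193, 41^16=17, 41^32=289, 41^64=107, 41^128=351, 41^256=49, 41^512=253, 41^1024=285, 41^2048=317, 41^4096=249, 41^8192=67, 41^16384=193, 41^32768=17, 41^65536=289, 41^131072=107, 41^262144=351, 41^524288=49; 41^733720 = 41^8 * 41^16 * 41^512 * 41^4096 * 41^8192 * 41^65536 * 41^131072 * 41^524288 = 67 (mod 358); answer 67
Step 2: R1 = 67; c = 6; total draws C(13,5) = 1287; favorable C(6,5) = 6; P = 2/429; answer 2/429
Step 3: R2 = 2/429; threaded value p + q = 431; w = -3; remainder = value at the root: -5*(-3)^4 - 5*(-3)^3 + 7*(-3)^2 - 8*(-3)^1 - 4 = (-405) + (135) + (63) + (24) + (-4) = -187; answer -187

-187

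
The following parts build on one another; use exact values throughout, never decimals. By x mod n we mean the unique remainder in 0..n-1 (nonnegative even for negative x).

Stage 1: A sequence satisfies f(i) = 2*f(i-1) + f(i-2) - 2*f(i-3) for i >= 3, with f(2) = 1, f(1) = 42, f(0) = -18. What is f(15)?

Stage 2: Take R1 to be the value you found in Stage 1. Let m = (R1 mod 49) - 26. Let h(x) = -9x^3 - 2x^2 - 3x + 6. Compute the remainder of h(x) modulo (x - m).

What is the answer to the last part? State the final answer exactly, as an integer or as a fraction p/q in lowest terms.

-62504

Stage 1: f(3) = 2*(1) + 1*(42) - 2*(-18) = 80; iterating: f(3)=80, f(4)=77, f(5)=232, f(6)=381, f(7)=840, f(8)=1597, f(9)=3272, f(10)=6461, f(11)=13000, f(12)=25917, f(13)=51912, f(14)=103741, f(15)=207560; answer 207560
Stage 2: R1 = 207560; m = 19; remainder = value at the root: -9*(19)^3 - 2*(19)^2 - 3*(19)^1 + 6 = (-61731) + (-722) + (-57) + (6) = -62504; answer -62504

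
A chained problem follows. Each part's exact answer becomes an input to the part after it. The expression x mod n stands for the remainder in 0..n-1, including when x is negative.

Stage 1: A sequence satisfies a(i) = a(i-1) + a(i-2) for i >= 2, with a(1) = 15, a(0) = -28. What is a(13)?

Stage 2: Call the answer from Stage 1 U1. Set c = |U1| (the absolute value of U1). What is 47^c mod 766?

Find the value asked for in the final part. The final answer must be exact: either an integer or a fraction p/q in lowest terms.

Stage 1: a(2) = 1*(15) + 1*(-28) = -13; iterating: a(2)=-13, a(3)=2, a(4)=-11, a(5)=-9, a(6)=-20, a(7)=-29, a(8)=-49, a(9)=-78, a(10)=-127, a(11)=-205, a(12)=-332, a(13)=-537; answer -537
Stage 2: U1 = -537; c = 537; squarings mod 766: 47^1=47, 47^2=677, 47^4=261, 47^8=713, 47^16=511, 47^32=681, 47^64=331, 47^128=23, 47^256=529, 47^512=251; 47^537 = 47^1 * 47^8 * 47^16 * 47^512 = 449 (mod 766); answer 449

449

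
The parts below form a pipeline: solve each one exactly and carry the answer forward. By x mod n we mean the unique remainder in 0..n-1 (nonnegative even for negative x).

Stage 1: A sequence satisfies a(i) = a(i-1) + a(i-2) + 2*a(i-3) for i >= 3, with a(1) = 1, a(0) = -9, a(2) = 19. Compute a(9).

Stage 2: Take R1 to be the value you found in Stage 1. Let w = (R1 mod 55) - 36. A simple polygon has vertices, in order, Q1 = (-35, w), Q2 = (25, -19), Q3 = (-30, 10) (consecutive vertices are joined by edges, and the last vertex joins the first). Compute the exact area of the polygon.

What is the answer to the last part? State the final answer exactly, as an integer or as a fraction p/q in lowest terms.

Stage 1: a(3) = 1*(19) + 1*(1) + 2*(-9) = 2; iterating: a(3)=2, a(4)=23, a(5)=63, a(6)=90, a(7)=199, a(8)=415, a(9)=794; answer 794
Stage 2: R1 = 794; w = -12; cross terms: (-35*-19 - 25*-12)=965, (25*10 - -30*-19)=-320, (-30*-12 - -35*10)=710; twice the area = |1355| = 1355; area = 1355/2; answer 1355/2

1355/2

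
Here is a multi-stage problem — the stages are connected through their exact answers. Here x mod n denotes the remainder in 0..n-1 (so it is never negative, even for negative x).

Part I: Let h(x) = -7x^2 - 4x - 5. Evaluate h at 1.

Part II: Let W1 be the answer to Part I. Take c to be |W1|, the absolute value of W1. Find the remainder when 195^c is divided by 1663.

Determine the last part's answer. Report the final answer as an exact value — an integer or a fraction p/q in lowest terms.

690

Part I: -7*(1)^2 - 4*(1)^1 - 5 = (-7) + (-4) + (-5) = -16; answer -16
Part II: W1 = -16; c = 16; squarings mod 1663: 195^1=195, 195^2=1439, 195^4=286, 195^8=309, 195^16=690; 195^16 = 195^16 = 690 (mod 1663); answer 690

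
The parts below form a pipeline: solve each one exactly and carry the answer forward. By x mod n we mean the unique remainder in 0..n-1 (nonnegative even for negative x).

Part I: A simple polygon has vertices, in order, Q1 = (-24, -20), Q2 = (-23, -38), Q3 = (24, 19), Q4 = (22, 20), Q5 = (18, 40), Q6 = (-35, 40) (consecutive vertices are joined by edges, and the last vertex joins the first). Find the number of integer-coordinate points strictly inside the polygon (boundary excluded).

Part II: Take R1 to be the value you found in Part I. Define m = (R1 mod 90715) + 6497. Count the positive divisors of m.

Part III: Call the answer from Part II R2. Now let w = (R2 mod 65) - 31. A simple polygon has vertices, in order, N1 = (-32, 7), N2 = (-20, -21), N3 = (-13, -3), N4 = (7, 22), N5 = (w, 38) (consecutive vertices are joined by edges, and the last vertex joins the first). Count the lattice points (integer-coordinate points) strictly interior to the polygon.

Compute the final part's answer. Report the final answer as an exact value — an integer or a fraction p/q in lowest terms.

1015

Part I: cross terms: (-24*-38 - -23*-20)=452, (-23*19 - 24*-38)=475, (24*20 - 22*19)=62, (22*40 - 18*20)=520, (18*40 - -35*40)=2120, (-35*-20 - -24*40)=1660; twice the area = |5289| = 5289; area = 5289/2; boundary points = 1 + 1 + 1 + 4 + 53 + 1 = 61; strictly interior points = area - boundary/2 + 1 = 2615; answer 2615
Part II: R1 = 2615; m = 9112; 9112 = 2^3 * 17 * 67; number of divisors = (3+1) * (1+1) * (1+1) = 16; answer 16
Part III: R2 = 16; w = -15; cross terms: (-32*-21 - -20*7)=812, (-20*-3 - -13*-21)=-213, (-13*22 - 7*-3)=-265, (7*38 - -15*22)=596, (-15*7 - -32*38)=1111; twice the area = |2041| = 2041; area = 2041/2; boundary points = 4 + 1 + 5 + 2 + 1 = 13; strictly interior points = area - boundary/2 + 1 = 1015; answer 1015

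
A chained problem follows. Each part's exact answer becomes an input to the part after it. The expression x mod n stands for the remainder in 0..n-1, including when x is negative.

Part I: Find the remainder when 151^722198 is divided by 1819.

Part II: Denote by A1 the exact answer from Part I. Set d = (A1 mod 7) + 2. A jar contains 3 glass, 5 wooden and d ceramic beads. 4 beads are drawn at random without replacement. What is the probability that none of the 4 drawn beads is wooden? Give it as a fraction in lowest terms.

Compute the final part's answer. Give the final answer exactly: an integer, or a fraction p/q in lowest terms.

Part I: squarings mod 1819: 151^1=151, 151^2=973, 151^4=849, 151^8=477, 151^16=154, 151^32=69, 151^64=1123, 151^128=562, 151^256=1157, 151^512=1684, 151^1024=35, 151^2048=1225, 151^4096=1769, 151^8192=681, 151^16384=1735, 151^32768=1599, 151^65536=1106, 151^131072=868, 151^262144=358, 151^524288=834; 151^722198 = 151^2 * 151^4 * 151^16 * 151^256 * 151^1024 * 151^65536 * 151^131072 * 151^524288 = 1169 (mod 1819); answer 1169
Part II: A1 = 1169; d = 2; total draws C(10,4) = 210; favorable C(5,4) = 5; P = 1/42; answer 1/42

1/42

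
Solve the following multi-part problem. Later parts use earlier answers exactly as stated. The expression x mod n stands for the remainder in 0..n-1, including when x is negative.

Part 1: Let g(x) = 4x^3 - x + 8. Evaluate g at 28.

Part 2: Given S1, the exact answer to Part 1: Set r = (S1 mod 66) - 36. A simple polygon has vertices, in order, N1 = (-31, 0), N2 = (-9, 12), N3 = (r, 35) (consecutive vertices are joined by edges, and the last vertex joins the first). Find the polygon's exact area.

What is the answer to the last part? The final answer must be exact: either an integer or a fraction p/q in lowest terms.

Part 1: 4*(28)^3 - 1*(28)^1 + 8 = (87808) + (-28) + (8) = 87788; answer 87788
Part 2: S1 = 87788; r = -28; cross terms: (-31*12 - -9*0)=-372, (-9*35 - -28*12)=21, (-28*0 - -31*35)=1085; twice the area = |734| = 734; area = 367; answer 367

367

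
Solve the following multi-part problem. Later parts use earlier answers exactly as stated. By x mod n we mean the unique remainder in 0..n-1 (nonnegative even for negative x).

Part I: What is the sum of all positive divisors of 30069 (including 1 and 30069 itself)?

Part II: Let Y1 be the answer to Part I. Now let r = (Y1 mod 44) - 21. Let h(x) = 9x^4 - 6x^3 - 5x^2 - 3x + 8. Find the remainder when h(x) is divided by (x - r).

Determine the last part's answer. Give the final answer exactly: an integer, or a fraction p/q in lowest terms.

Part I: 30069 = 3^2 * 13 * 257; sigma = (1 + 3 + 9) * (1 + 13) * (1 + 257) = 13 * 14 * 258 = 46956; answer 46956
Part II: Y1 = 46956; r = -13; remainder = value at the root: 9*(-13)^4 - 6*(-13)^3 - 5*(-13)^2 - 3*(-13)^1 + 8 = (257049) + (13182) + (-845) + (39) + (8) = 269433; answer 269433

269433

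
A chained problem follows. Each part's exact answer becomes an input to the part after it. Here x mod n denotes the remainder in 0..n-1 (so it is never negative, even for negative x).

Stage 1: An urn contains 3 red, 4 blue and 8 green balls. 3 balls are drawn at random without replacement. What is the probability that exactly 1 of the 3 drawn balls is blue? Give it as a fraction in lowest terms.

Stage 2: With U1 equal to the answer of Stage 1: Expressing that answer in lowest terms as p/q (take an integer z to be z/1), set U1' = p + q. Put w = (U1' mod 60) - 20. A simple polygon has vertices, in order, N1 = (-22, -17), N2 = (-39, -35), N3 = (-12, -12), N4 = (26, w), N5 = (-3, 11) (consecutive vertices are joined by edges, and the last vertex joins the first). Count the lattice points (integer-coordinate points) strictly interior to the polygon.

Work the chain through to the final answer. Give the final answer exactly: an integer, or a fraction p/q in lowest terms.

544

Stage 1: total draws C(15,3) = 455; favorable C(4,1)*C(11,2) = 220; P = 44/91; answer 44/91
Stage 2: U1 = 44/91; threaded value p + q = 135; w = -5; cross terms: (-22*-35 - -39*-17)=107, (-39*-12 - -12*-35)=48, (-12*-5 - 26*-12)=372, (26*11 - -3*-5)=271, (-3*-17 - -22*11)=293; twice the area = |1091| = 1091; area = 1091/2; boundary points = 1 + 1 + 1 + 1 + 1 = 5; strictly interior points = area - boundary/2 + 1 = 544; answer 544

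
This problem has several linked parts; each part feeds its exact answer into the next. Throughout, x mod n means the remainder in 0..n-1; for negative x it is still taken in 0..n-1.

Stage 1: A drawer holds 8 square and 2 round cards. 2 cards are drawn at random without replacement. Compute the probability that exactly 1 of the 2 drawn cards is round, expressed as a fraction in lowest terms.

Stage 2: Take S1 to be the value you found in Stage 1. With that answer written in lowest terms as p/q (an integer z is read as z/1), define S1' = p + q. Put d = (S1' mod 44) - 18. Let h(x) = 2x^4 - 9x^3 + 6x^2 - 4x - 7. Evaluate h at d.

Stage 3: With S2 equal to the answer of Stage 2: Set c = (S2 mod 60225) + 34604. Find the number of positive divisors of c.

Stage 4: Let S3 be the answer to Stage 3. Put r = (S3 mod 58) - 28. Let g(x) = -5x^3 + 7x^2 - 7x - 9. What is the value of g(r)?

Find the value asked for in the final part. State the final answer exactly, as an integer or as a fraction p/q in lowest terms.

42931

Stage 1: total draws C(10,2) = 45; favorable C(2,1)*C(8,1) = 16; P = 16/45; answer 16/45
Stage 2: S1 = 16/45; threaded value p + q = 61; d = -1; 2*(-1)^4 - 9*(-1)^3 + 6*(-1)^2 - 4*(-1)^1 - 7 = (2) + (9) + (6) + (4) + (-7) = 14; answer 14
Stage 3: S2 = 14; c = 34618; 34618 = 2 * 19 * 911; number of divisors = (1+1) * (1+1) * (1+1) = 8; answer 8
Stage 4: S3 = 8; r = -20; -5*(-20)^3 + 7*(-20)^2 - 7*(-20)^1 - 9 = (40000) + (2800) + (140) + (-9) = 42931; answer 42931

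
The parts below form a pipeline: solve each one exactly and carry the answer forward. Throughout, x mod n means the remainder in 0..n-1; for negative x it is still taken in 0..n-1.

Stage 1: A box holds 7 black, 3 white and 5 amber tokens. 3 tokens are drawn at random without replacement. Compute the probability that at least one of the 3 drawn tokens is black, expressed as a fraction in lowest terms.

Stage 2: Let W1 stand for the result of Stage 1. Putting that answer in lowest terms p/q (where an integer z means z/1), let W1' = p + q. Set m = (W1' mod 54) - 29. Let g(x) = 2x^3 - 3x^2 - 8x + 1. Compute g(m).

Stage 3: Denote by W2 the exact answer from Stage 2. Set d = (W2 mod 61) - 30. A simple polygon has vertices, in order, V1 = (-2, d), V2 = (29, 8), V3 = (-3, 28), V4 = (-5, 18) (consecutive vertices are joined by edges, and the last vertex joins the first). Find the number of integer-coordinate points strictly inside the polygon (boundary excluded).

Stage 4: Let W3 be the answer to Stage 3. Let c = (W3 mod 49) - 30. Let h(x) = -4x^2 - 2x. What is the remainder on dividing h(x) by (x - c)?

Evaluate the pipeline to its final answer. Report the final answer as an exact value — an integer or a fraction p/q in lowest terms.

-380

Stage 1: total draws C(15,3) = 455; complement C(8,3) = 56; favorable 455 - 56 = 399; P = 57/65; answer 57/65
Stage 2: W1 = 57/65; threaded value p + q = 122; m = -15; 2*(-15)^3 - 3*(-15)^2 - 8*(-15)^1 + 1 = (-6750) + (-675) + (120) + (1) = -7304; answer -7304
Stage 3: W2 = -7304; d = -14; cross terms: (-2*8 - 29*-14)=390, (29*28 - -3*8)=836, (-3*18 - -5*28)=86, (-5*-14 - -2*18)=106; twice the area = |1418| = 1418; area = 709; boundary points = 1 + 4 + 2 + 1 = 8; strictly interior points = area - boundary/2 + 1 = 706; answer 706
Stage 4: W3 = 706; c = -10; remainder = value at the root: -4*(-10)^2 - 2*(-10)^1 = (-400) + (20) = -380; answer -380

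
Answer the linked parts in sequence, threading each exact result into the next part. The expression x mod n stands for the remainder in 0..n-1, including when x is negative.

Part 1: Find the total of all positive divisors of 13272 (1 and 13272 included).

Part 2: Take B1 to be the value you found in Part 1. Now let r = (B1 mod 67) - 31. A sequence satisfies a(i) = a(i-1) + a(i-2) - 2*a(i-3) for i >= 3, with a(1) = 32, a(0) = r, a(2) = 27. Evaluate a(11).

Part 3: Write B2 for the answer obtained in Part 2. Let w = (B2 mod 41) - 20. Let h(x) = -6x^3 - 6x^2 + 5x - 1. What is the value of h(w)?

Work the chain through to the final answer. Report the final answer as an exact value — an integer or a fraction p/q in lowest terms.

Part 1: 13272 = 2^3 * 3 * 7 * 79; sigma = (1 + 2 + 4 + 8) * (1 + 3) * (1 + 7) * (1 + 79) = 15 * 4 * 8 * 80 = 38400; answer 38400
Part 2: B1 = 38400; r = -22; a(3) = 1*(27) + 1*(32) - 2*(-22) = 103; iterating: a(3)=103, a(4)=66, a(5)=115, a(6)=-25, a(7)=-42, a(8)=-297, a(9)=-289, a(10)=-502, a(11)=-197; answer -197
Part 3: B2 = -197; w = -12; -6*(-12)^3 - 6*(-12)^2 + 5*(-12)^1 - 1 = (10368) + (-864) + (-60) + (-1) = 9443; answer 9443

9443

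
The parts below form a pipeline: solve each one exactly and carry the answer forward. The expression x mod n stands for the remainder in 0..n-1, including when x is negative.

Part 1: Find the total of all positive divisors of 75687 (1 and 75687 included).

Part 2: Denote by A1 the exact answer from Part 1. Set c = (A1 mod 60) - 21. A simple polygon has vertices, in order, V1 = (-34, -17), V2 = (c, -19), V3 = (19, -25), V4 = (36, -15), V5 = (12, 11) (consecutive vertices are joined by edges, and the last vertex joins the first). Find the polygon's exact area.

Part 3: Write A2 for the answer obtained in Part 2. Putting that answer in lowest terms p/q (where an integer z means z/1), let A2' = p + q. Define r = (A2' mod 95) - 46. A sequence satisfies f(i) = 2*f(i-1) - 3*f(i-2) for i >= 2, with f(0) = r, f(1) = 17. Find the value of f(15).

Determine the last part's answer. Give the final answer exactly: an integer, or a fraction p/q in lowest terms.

Part 1: 75687 = 3 * 25229; sigma = (1 + 3) * (1 + 25229) = 4 * 25230 = 100920; answer 100920
Part 2: A1 = 100920; c = -21; cross terms: (-34*-19 - -21*-17)=289, (-21*-25 - 19*-19)=886, (19*-15 - 36*-25)=615, (36*11 - 12*-15)=576, (12*-17 - -34*11)=170; twice the area = |2536| = 2536; area = 1268; answer 1268
Part 3: A2 = 1268; threaded value p + q = 1269; r = -12; f(2) = 2*(17) - 3*(-12) = 70; iterating: f(2)=70, f(3)=89, f(4)=-32, f(5)=-331, f(6)=-566, f(7)=-139, f(8)=1420, f(9)=3257, f(10)=2254, f(11)=-5263, f(12)=-17288, f(13)=-18787, f(14)=14290, f(15)=84941; answer 84941

84941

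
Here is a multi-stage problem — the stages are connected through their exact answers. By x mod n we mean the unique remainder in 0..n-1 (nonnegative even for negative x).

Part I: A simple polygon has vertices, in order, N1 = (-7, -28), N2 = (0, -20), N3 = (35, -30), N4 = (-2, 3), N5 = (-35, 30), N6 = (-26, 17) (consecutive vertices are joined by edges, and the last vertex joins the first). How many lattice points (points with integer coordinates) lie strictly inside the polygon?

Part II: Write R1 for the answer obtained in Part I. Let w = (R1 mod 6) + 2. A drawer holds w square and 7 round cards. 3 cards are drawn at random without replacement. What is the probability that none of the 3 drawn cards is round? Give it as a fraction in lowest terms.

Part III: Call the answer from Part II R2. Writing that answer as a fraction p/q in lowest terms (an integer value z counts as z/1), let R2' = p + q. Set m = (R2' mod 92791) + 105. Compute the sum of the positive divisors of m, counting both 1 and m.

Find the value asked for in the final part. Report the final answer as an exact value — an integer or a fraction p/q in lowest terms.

528

Part I: cross terms: (-7*-20 - 0*-28)=140, (0*-30 - 35*-20)=700, (35*3 - -2*-30)=45, (-2*30 - -35*3)=45, (-35*17 - -26*30)=185, (-26*-28 - -7*17)=847; twice the area = |1962| = 1962; area = 981; boundary points = 1 + 5 + 1 + 3 + 1 + 1 = 12; strictly interior points = area - boundary/2 + 1 = 976; answer 976
Part II: R1 = 976; w = 6; total draws C(13,3) = 286; favorable C(6,3) = 20; P = 10/143; answer 10/143
Part III: R2 = 10/143; threaded value p + q = 153; m = 258; 258 = 2 * 3 * 43; sigma = (1 + 2) * (1 + 3) * (1 + 43) = 3 * 4 * 44 = 528; answer 528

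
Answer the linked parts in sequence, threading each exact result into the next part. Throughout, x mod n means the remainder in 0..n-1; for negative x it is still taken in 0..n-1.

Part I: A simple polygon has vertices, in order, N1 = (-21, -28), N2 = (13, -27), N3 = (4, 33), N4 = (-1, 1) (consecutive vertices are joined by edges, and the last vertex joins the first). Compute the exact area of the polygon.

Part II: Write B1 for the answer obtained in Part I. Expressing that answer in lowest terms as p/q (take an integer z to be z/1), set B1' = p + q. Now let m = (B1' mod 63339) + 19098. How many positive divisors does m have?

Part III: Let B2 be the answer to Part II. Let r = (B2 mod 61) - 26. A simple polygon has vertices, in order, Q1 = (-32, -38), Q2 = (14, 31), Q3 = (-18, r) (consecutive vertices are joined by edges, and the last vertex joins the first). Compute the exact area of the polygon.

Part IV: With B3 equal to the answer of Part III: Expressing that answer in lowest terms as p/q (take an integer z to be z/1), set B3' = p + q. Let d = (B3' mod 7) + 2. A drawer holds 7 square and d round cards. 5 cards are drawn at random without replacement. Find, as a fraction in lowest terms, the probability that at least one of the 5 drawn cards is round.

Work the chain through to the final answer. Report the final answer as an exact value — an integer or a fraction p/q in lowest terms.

5/6

Part I: cross terms: (-21*-27 - 13*-28)=931, (13*33 - 4*-27)=537, (4*1 - -1*33)=37, (-1*-28 - -21*1)=49; twice the area = |1554| = 1554; area = 777; answer 777
Part II: B1 = 777; threaded value p + q = 778; m = 19876; 19876 = 2^2 * 4969; number of divisors = (2+1) * (1+1) = 6; answer 6
Part III: B2 = 6; r = -20; cross terms: (-32*31 - 14*-38)=-460, (14*-20 - -18*31)=278, (-18*-38 - -32*-20)=44; twice the area = |-138| = 138; area = 69; answer 69
Part IV: B3 = 69; threaded value p + q = 70; d = 2; total draws C(9,5) = 126; complement C(7,5) = 21; favorable 126 - 21 = 105; P = 5/6; answer 5/6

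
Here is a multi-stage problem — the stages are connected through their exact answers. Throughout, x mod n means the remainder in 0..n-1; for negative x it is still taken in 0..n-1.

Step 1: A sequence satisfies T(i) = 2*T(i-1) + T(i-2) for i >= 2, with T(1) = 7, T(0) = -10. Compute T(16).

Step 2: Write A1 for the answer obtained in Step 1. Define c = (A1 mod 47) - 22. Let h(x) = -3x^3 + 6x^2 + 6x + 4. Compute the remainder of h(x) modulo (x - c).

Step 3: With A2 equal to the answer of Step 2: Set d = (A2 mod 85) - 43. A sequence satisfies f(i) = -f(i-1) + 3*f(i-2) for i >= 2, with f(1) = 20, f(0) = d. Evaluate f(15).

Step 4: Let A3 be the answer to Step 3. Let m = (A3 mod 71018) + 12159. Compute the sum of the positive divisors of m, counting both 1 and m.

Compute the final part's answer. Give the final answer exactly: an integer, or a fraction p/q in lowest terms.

Step 1: T(2) = 2*(7) + 1*(-10) = 4; iterating: T(2)=4, T(3)=15, T(4)=34, T(5)=83, T(6)=200, T(7)=483, T(8)=1166, T(9)=2815, T(10)=6796, T(11)=16407, T(12)=39610, T(13)=95627, T(14)=230864, T(15)=557355, T(16)=1345574; answer 1345574
Step 2: A1 = 1345574; c = -11; remainder = value at the root: -3*(-11)^3 + 6*(-11)^2 + 6*(-11)^1 + 4 = (3993) + (726) + (-66) + (4) = 4657; answer 4657
Step 3: A2 = 4657; d = 24; f(2) = -1*(20) + 3*(24) = 52; iterating: f(2)=52, f(3)=8, f(4)=148, f(5)=-124, f(6)=568, f(7)=-940, f(8)=2644, f(9)=-5464, f(10)=13396, f(11)=-29788, f(12)=69976, f(13)=-159340, f(14)=369268, f(15)=-847288; answer -847288
Step 4: A3 = -847288; m = 17087; 17087 = 7 * 2441; sigma = (1 + 7) * (1 + 2441) = 8 * 2442 = 19536; answer 19536

19536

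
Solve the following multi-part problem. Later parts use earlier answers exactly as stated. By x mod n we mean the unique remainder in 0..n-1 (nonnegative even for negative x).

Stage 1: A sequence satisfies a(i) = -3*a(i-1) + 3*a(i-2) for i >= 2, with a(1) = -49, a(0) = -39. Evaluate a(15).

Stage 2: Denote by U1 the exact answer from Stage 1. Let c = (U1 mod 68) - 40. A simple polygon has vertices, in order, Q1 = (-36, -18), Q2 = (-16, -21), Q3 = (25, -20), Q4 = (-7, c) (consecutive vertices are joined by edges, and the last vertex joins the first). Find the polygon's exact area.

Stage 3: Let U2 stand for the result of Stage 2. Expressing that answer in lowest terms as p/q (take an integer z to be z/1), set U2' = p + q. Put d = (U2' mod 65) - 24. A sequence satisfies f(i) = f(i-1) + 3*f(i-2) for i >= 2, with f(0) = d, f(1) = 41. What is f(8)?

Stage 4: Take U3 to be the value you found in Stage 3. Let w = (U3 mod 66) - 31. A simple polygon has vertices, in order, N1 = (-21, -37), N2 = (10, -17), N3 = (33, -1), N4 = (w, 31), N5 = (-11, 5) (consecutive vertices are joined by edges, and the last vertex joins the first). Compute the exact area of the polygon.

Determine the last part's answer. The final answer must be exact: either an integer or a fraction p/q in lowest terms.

1580

Stage 1: a(2) = -3*(-49) + 3*(-39) = 30; iterating: a(2)=30, a(3)=-237, a(4)=801, a(5)=-3114, a(6)=11745, a(7)=-44577, a(8)=168966, a(9)=-640629, a(10)=2428785, a(11)=-9208242, a(12)=34911081, a(13)=-132357969, a(14)=501807150, a(15)=-1902495357; answer -1902495357
Stage 2: U1 = -1902495357; c = -33; cross terms: (-36*-21 - -16*-18)=468, (-16*-20 - 25*-21)=845, (25*-33 - -7*-20)=-965, (-7*-18 - -36*-33)=-1062; twice the area = |-714| = 714; area = 357; answer 357
Stage 3: U2 = 357; threaded value p + q = 358; d = 9; f(2) = 1*(41) + 3*(9) = 68; iterating: f(2)=68, f(3)=191, f(4)=395, f(5)=968, f(6)=2153, f(7)=5057, f(8)=11516; answer 11516
Stage 4: U3 = 11516; w = 1; cross terms: (-21*-17 - 10*-37)=727, (10*-1 - 33*-17)=551, (33*31 - 1*-1)=1024, (1*5 - -11*31)=346, (-11*-37 - -21*5)=512; twice the area = |3160| = 3160; area = 1580; answer 1580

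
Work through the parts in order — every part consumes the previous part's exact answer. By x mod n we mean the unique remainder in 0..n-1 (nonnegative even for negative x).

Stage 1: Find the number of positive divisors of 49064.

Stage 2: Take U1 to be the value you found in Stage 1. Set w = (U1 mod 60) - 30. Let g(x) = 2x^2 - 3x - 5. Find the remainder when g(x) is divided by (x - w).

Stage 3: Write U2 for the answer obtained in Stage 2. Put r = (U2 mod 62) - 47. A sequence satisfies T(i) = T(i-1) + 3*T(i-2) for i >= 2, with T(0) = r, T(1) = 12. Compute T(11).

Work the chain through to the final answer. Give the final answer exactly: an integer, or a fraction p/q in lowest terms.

Stage 1: 49064 = 2^3 * 6133; number of divisors = (3+1) * (1+1) = 8; answer 8
Stage 2: U1 = 8; w = -22; remainder = value at the root: 2*(-22)^2 - 3*(-22)^1 - 5 = (968) + (66) + (-5) = 1029; answer 1029
Stage 3: U2 = 1029; r = -10; T(2) = 1*(12) + 3*(-10) = -18; iterating: T(2)=-18, T(3)=18, T(4)=-36, T(5)=18, T(6)=-90, T(7)=-36, T(8)=-306, T(9)=-414, T(10)=-1332, T(11)=-2574; answer -2574

-2574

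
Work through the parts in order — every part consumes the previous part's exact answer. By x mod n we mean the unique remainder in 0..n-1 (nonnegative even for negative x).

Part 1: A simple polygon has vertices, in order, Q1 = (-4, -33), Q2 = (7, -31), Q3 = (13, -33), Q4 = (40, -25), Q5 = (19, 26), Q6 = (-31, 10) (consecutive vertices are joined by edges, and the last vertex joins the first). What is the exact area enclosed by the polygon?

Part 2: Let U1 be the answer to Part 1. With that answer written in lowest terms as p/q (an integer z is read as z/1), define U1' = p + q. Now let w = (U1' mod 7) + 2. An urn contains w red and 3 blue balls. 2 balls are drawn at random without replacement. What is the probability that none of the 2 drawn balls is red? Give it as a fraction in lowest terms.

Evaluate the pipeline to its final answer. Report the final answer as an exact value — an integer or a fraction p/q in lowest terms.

1/5

Part 1: cross terms: (-4*-31 - 7*-33)=355, (7*-33 - 13*-31)=172, (13*-25 - 40*-33)=995, (40*26 - 19*-25)=1515, (19*10 - -31*26)=996, (-31*-33 - -4*10)=1063; twice the area = |5096| = 5096; area = 2548; answer 2548
Part 2: U1 = 2548; threaded value p + q = 2549; w = 3; total draws C(6,2) = 15; favorable C(3,2) = 3; P = 1/5; answer 1/5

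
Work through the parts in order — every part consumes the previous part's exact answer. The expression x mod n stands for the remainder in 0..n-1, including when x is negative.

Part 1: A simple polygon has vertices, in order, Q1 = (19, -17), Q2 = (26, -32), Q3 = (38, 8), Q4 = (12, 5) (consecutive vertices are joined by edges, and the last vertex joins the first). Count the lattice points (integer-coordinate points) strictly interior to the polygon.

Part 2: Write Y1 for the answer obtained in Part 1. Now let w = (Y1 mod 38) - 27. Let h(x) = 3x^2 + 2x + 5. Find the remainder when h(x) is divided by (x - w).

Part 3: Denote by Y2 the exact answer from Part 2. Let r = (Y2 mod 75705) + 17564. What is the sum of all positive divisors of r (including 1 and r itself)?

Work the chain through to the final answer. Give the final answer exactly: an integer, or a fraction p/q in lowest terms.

Part 1: cross terms: (19*-32 - 26*-17)=-166, (26*8 - 38*-32)=1424, (38*5 - 12*8)=94, (12*-17 - 19*5)=-299; twice the area = |1053| = 1053; area = 1053/2; boundary points = 1 + 4 + 1 + 1 = 7; strictly interior points = area - boundary/2 + 1 = 524; answer 524
Part 2: Y1 = 524; w = 3; remainder = value at the root: 3*(3)^2 + 2*(3)^1 + 5 = (27) + (6) + (5) = 38; answer 38
Part 3: Y2 = 38; r = 17602; 17602 = 2 * 13 * 677; sigma = (1 + 2) * (1 + 13) * (1 + 677) = 3 * 14 * 678 = 28476; answer 28476

28476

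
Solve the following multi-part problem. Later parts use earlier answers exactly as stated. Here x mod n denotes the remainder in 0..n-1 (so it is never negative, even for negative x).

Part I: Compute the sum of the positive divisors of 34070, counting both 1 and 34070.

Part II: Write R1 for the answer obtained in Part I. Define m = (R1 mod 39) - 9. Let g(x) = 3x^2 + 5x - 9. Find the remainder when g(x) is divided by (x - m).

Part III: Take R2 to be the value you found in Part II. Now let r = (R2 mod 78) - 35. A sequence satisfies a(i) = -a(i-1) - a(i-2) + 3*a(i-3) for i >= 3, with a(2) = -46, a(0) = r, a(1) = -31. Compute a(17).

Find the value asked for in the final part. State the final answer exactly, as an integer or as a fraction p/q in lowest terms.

Part I: 34070 = 2 * 5 * 3407; sigma = (1 + 2) * (1 + 5) * (1 + 3407) = 3 * 6 * 3408 = 61344; answer 61344
Part II: R1 = 61344; m = 27; remainder = value at the root: 3*(27)^2 + 5*(27)^1 - 9 = (2187) + (135) + (-9) = 2313; answer 2313
Part III: R2 = 2313; r = 16; a(3) = -1*(-46) - 1*(-31) + 3*(16) = 125; iterating: a(3)=125, a(4)=-172, a(5)=-91, a(6)=638, a(7)=-1063, a(8)=152, a(9)=2825, a(10)=-6166, a(11)=3797, a(12)=10844, a(13)=-33139, a(14)=33686, a(15)=31985, a(16)=-165088, a(17)=234161; answer 234161

234161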